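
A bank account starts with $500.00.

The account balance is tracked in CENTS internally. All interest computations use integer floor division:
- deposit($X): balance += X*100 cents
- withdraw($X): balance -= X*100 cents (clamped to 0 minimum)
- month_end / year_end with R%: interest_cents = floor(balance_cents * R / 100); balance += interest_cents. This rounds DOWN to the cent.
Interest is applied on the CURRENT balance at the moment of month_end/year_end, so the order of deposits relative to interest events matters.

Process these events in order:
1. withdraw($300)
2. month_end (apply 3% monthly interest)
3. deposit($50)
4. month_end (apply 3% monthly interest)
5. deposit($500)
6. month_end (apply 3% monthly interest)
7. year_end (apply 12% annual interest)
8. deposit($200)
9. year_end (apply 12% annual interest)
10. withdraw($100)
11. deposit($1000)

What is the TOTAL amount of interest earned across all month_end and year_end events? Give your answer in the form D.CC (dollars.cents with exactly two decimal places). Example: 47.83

Answer: 260.69

Derivation:
After 1 (withdraw($300)): balance=$200.00 total_interest=$0.00
After 2 (month_end (apply 3% monthly interest)): balance=$206.00 total_interest=$6.00
After 3 (deposit($50)): balance=$256.00 total_interest=$6.00
After 4 (month_end (apply 3% monthly interest)): balance=$263.68 total_interest=$13.68
After 5 (deposit($500)): balance=$763.68 total_interest=$13.68
After 6 (month_end (apply 3% monthly interest)): balance=$786.59 total_interest=$36.59
After 7 (year_end (apply 12% annual interest)): balance=$880.98 total_interest=$130.98
After 8 (deposit($200)): balance=$1080.98 total_interest=$130.98
After 9 (year_end (apply 12% annual interest)): balance=$1210.69 total_interest=$260.69
After 10 (withdraw($100)): balance=$1110.69 total_interest=$260.69
After 11 (deposit($1000)): balance=$2110.69 total_interest=$260.69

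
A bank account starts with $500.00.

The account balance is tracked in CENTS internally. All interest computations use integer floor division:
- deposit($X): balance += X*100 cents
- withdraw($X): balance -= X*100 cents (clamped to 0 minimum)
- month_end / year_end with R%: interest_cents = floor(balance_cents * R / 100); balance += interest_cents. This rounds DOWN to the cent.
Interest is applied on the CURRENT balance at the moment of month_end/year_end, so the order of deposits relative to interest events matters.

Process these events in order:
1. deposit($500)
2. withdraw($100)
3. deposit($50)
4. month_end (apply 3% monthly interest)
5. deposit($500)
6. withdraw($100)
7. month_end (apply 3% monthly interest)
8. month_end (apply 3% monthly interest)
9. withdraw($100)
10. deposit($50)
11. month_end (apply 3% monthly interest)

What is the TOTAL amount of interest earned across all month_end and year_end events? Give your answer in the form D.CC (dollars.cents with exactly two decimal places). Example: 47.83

After 1 (deposit($500)): balance=$1000.00 total_interest=$0.00
After 2 (withdraw($100)): balance=$900.00 total_interest=$0.00
After 3 (deposit($50)): balance=$950.00 total_interest=$0.00
After 4 (month_end (apply 3% monthly interest)): balance=$978.50 total_interest=$28.50
After 5 (deposit($500)): balance=$1478.50 total_interest=$28.50
After 6 (withdraw($100)): balance=$1378.50 total_interest=$28.50
After 7 (month_end (apply 3% monthly interest)): balance=$1419.85 total_interest=$69.85
After 8 (month_end (apply 3% monthly interest)): balance=$1462.44 total_interest=$112.44
After 9 (withdraw($100)): balance=$1362.44 total_interest=$112.44
After 10 (deposit($50)): balance=$1412.44 total_interest=$112.44
After 11 (month_end (apply 3% monthly interest)): balance=$1454.81 total_interest=$154.81

Answer: 154.81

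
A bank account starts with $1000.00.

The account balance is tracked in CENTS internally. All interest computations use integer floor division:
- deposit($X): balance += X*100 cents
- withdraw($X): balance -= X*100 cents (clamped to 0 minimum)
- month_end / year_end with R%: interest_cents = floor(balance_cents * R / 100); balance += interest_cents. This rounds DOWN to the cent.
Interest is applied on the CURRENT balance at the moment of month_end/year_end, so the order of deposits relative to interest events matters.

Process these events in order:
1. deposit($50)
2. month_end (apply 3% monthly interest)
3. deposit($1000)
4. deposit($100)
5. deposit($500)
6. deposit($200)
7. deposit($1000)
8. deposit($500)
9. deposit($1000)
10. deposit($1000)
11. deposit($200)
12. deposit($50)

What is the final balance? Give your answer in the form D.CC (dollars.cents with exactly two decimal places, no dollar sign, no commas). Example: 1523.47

After 1 (deposit($50)): balance=$1050.00 total_interest=$0.00
After 2 (month_end (apply 3% monthly interest)): balance=$1081.50 total_interest=$31.50
After 3 (deposit($1000)): balance=$2081.50 total_interest=$31.50
After 4 (deposit($100)): balance=$2181.50 total_interest=$31.50
After 5 (deposit($500)): balance=$2681.50 total_interest=$31.50
After 6 (deposit($200)): balance=$2881.50 total_interest=$31.50
After 7 (deposit($1000)): balance=$3881.50 total_interest=$31.50
After 8 (deposit($500)): balance=$4381.50 total_interest=$31.50
After 9 (deposit($1000)): balance=$5381.50 total_interest=$31.50
After 10 (deposit($1000)): balance=$6381.50 total_interest=$31.50
After 11 (deposit($200)): balance=$6581.50 total_interest=$31.50
After 12 (deposit($50)): balance=$6631.50 total_interest=$31.50

Answer: 6631.50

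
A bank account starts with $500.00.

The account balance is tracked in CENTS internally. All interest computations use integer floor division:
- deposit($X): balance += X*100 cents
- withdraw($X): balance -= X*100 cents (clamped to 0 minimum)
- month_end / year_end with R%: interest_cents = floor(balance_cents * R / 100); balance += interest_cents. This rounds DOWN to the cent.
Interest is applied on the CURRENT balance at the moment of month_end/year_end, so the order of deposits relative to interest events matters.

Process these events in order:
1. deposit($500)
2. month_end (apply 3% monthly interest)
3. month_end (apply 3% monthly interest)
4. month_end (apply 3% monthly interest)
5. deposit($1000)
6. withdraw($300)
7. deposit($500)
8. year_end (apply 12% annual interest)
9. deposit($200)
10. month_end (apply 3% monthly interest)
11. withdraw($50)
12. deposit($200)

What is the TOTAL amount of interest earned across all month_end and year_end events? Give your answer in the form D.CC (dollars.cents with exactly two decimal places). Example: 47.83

Answer: 450.87

Derivation:
After 1 (deposit($500)): balance=$1000.00 total_interest=$0.00
After 2 (month_end (apply 3% monthly interest)): balance=$1030.00 total_interest=$30.00
After 3 (month_end (apply 3% monthly interest)): balance=$1060.90 total_interest=$60.90
After 4 (month_end (apply 3% monthly interest)): balance=$1092.72 total_interest=$92.72
After 5 (deposit($1000)): balance=$2092.72 total_interest=$92.72
After 6 (withdraw($300)): balance=$1792.72 total_interest=$92.72
After 7 (deposit($500)): balance=$2292.72 total_interest=$92.72
After 8 (year_end (apply 12% annual interest)): balance=$2567.84 total_interest=$367.84
After 9 (deposit($200)): balance=$2767.84 total_interest=$367.84
After 10 (month_end (apply 3% monthly interest)): balance=$2850.87 total_interest=$450.87
After 11 (withdraw($50)): balance=$2800.87 total_interest=$450.87
After 12 (deposit($200)): balance=$3000.87 total_interest=$450.87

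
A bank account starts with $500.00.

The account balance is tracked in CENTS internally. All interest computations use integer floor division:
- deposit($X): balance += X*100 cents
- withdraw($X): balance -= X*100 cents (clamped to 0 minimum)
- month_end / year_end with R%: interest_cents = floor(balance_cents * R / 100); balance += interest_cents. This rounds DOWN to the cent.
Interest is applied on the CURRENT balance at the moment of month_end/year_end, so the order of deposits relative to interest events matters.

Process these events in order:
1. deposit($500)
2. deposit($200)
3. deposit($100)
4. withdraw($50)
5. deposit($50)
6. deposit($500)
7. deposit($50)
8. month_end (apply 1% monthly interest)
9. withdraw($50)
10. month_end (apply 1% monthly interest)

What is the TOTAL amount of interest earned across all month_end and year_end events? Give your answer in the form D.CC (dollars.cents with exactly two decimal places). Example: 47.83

After 1 (deposit($500)): balance=$1000.00 total_interest=$0.00
After 2 (deposit($200)): balance=$1200.00 total_interest=$0.00
After 3 (deposit($100)): balance=$1300.00 total_interest=$0.00
After 4 (withdraw($50)): balance=$1250.00 total_interest=$0.00
After 5 (deposit($50)): balance=$1300.00 total_interest=$0.00
After 6 (deposit($500)): balance=$1800.00 total_interest=$0.00
After 7 (deposit($50)): balance=$1850.00 total_interest=$0.00
After 8 (month_end (apply 1% monthly interest)): balance=$1868.50 total_interest=$18.50
After 9 (withdraw($50)): balance=$1818.50 total_interest=$18.50
After 10 (month_end (apply 1% monthly interest)): balance=$1836.68 total_interest=$36.68

Answer: 36.68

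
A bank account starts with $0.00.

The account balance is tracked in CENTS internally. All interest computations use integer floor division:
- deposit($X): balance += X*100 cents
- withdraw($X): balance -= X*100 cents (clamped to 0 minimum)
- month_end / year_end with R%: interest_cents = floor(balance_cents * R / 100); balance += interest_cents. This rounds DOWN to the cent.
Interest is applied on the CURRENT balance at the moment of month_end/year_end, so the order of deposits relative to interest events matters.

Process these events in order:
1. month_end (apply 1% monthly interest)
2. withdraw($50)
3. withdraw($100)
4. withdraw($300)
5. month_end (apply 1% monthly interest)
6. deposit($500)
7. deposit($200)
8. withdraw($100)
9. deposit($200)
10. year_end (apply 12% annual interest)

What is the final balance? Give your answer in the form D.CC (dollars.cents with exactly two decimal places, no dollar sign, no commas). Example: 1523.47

Answer: 896.00

Derivation:
After 1 (month_end (apply 1% monthly interest)): balance=$0.00 total_interest=$0.00
After 2 (withdraw($50)): balance=$0.00 total_interest=$0.00
After 3 (withdraw($100)): balance=$0.00 total_interest=$0.00
After 4 (withdraw($300)): balance=$0.00 total_interest=$0.00
After 5 (month_end (apply 1% monthly interest)): balance=$0.00 total_interest=$0.00
After 6 (deposit($500)): balance=$500.00 total_interest=$0.00
After 7 (deposit($200)): balance=$700.00 total_interest=$0.00
After 8 (withdraw($100)): balance=$600.00 total_interest=$0.00
After 9 (deposit($200)): balance=$800.00 total_interest=$0.00
After 10 (year_end (apply 12% annual interest)): balance=$896.00 total_interest=$96.00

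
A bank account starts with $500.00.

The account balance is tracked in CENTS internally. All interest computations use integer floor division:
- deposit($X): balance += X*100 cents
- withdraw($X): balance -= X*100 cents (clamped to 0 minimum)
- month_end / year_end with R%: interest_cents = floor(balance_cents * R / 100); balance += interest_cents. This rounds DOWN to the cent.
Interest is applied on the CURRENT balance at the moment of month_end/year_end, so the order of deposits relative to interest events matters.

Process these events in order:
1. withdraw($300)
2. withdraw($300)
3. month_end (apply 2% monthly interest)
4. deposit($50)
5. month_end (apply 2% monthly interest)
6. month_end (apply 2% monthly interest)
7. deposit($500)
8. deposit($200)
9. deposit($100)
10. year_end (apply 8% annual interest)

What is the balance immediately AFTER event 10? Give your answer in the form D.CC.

After 1 (withdraw($300)): balance=$200.00 total_interest=$0.00
After 2 (withdraw($300)): balance=$0.00 total_interest=$0.00
After 3 (month_end (apply 2% monthly interest)): balance=$0.00 total_interest=$0.00
After 4 (deposit($50)): balance=$50.00 total_interest=$0.00
After 5 (month_end (apply 2% monthly interest)): balance=$51.00 total_interest=$1.00
After 6 (month_end (apply 2% monthly interest)): balance=$52.02 total_interest=$2.02
After 7 (deposit($500)): balance=$552.02 total_interest=$2.02
After 8 (deposit($200)): balance=$752.02 total_interest=$2.02
After 9 (deposit($100)): balance=$852.02 total_interest=$2.02
After 10 (year_end (apply 8% annual interest)): balance=$920.18 total_interest=$70.18

Answer: 920.18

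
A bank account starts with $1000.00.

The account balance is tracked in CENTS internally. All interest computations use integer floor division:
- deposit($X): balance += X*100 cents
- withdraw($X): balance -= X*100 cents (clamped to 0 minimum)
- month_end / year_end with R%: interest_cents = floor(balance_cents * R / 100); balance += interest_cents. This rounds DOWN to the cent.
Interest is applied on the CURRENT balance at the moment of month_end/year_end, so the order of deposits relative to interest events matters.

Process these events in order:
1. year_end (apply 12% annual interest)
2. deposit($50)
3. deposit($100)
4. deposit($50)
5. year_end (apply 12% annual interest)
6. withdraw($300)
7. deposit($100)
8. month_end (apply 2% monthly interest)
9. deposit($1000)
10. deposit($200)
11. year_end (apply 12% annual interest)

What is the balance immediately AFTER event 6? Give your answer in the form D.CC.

Answer: 1178.40

Derivation:
After 1 (year_end (apply 12% annual interest)): balance=$1120.00 total_interest=$120.00
After 2 (deposit($50)): balance=$1170.00 total_interest=$120.00
After 3 (deposit($100)): balance=$1270.00 total_interest=$120.00
After 4 (deposit($50)): balance=$1320.00 total_interest=$120.00
After 5 (year_end (apply 12% annual interest)): balance=$1478.40 total_interest=$278.40
After 6 (withdraw($300)): balance=$1178.40 total_interest=$278.40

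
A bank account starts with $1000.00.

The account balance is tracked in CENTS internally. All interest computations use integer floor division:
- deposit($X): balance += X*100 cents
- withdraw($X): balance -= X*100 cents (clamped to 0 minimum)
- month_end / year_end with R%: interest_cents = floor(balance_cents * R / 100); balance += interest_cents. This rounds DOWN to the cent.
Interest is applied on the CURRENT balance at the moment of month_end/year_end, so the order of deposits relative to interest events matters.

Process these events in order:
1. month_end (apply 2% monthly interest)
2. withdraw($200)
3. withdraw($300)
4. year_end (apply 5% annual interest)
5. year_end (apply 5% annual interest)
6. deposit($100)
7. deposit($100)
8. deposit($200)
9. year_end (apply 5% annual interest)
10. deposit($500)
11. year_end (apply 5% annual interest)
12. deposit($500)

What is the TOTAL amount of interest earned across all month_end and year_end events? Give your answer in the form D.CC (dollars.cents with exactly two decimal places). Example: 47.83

Answer: 198.05

Derivation:
After 1 (month_end (apply 2% monthly interest)): balance=$1020.00 total_interest=$20.00
After 2 (withdraw($200)): balance=$820.00 total_interest=$20.00
After 3 (withdraw($300)): balance=$520.00 total_interest=$20.00
After 4 (year_end (apply 5% annual interest)): balance=$546.00 total_interest=$46.00
After 5 (year_end (apply 5% annual interest)): balance=$573.30 total_interest=$73.30
After 6 (deposit($100)): balance=$673.30 total_interest=$73.30
After 7 (deposit($100)): balance=$773.30 total_interest=$73.30
After 8 (deposit($200)): balance=$973.30 total_interest=$73.30
After 9 (year_end (apply 5% annual interest)): balance=$1021.96 total_interest=$121.96
After 10 (deposit($500)): balance=$1521.96 total_interest=$121.96
After 11 (year_end (apply 5% annual interest)): balance=$1598.05 total_interest=$198.05
After 12 (deposit($500)): balance=$2098.05 total_interest=$198.05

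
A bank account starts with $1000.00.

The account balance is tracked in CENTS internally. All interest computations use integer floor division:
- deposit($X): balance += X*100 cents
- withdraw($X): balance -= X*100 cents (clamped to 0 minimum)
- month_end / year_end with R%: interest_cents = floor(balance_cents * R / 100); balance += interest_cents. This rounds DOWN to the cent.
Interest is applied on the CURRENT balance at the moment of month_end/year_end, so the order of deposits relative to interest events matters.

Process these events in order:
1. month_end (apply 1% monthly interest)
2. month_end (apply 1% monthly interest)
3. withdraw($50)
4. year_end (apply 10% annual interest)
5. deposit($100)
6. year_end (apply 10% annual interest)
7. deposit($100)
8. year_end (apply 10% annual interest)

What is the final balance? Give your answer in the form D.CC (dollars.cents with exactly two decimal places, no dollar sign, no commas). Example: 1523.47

Answer: 1522.20

Derivation:
After 1 (month_end (apply 1% monthly interest)): balance=$1010.00 total_interest=$10.00
After 2 (month_end (apply 1% monthly interest)): balance=$1020.10 total_interest=$20.10
After 3 (withdraw($50)): balance=$970.10 total_interest=$20.10
After 4 (year_end (apply 10% annual interest)): balance=$1067.11 total_interest=$117.11
After 5 (deposit($100)): balance=$1167.11 total_interest=$117.11
After 6 (year_end (apply 10% annual interest)): balance=$1283.82 total_interest=$233.82
After 7 (deposit($100)): balance=$1383.82 total_interest=$233.82
After 8 (year_end (apply 10% annual interest)): balance=$1522.20 total_interest=$372.20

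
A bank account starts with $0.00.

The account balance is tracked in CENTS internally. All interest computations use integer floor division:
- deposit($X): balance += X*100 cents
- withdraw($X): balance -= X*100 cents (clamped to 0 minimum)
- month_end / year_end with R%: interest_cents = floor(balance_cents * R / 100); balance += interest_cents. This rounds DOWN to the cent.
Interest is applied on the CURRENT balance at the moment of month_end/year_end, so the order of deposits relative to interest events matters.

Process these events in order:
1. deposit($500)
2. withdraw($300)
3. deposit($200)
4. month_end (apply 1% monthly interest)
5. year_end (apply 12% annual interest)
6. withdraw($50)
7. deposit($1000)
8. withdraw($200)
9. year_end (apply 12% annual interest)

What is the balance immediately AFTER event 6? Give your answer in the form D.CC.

After 1 (deposit($500)): balance=$500.00 total_interest=$0.00
After 2 (withdraw($300)): balance=$200.00 total_interest=$0.00
After 3 (deposit($200)): balance=$400.00 total_interest=$0.00
After 4 (month_end (apply 1% monthly interest)): balance=$404.00 total_interest=$4.00
After 5 (year_end (apply 12% annual interest)): balance=$452.48 total_interest=$52.48
After 6 (withdraw($50)): balance=$402.48 total_interest=$52.48

Answer: 402.48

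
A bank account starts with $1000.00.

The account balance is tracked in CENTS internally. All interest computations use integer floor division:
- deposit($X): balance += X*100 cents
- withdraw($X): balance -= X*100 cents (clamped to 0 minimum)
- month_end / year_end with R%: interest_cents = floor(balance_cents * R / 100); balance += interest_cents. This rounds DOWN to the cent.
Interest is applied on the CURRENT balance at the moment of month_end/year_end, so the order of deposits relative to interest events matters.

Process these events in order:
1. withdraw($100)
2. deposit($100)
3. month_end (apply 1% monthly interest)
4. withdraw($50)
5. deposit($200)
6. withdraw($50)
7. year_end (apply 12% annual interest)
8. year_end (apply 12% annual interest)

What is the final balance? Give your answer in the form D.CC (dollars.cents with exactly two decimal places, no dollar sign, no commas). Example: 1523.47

After 1 (withdraw($100)): balance=$900.00 total_interest=$0.00
After 2 (deposit($100)): balance=$1000.00 total_interest=$0.00
After 3 (month_end (apply 1% monthly interest)): balance=$1010.00 total_interest=$10.00
After 4 (withdraw($50)): balance=$960.00 total_interest=$10.00
After 5 (deposit($200)): balance=$1160.00 total_interest=$10.00
After 6 (withdraw($50)): balance=$1110.00 total_interest=$10.00
After 7 (year_end (apply 12% annual interest)): balance=$1243.20 total_interest=$143.20
After 8 (year_end (apply 12% annual interest)): balance=$1392.38 total_interest=$292.38

Answer: 1392.38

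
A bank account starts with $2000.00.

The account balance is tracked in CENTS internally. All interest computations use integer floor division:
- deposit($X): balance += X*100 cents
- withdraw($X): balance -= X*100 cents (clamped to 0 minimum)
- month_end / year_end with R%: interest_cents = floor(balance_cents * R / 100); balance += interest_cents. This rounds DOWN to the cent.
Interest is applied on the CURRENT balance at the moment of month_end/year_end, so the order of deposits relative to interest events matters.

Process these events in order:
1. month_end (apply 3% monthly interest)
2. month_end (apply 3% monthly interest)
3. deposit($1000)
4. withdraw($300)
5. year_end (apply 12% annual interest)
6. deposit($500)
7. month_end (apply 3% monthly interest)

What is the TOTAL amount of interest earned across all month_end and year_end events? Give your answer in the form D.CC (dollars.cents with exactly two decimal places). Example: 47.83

Answer: 570.22

Derivation:
After 1 (month_end (apply 3% monthly interest)): balance=$2060.00 total_interest=$60.00
After 2 (month_end (apply 3% monthly interest)): balance=$2121.80 total_interest=$121.80
After 3 (deposit($1000)): balance=$3121.80 total_interest=$121.80
After 4 (withdraw($300)): balance=$2821.80 total_interest=$121.80
After 5 (year_end (apply 12% annual interest)): balance=$3160.41 total_interest=$460.41
After 6 (deposit($500)): balance=$3660.41 total_interest=$460.41
After 7 (month_end (apply 3% monthly interest)): balance=$3770.22 total_interest=$570.22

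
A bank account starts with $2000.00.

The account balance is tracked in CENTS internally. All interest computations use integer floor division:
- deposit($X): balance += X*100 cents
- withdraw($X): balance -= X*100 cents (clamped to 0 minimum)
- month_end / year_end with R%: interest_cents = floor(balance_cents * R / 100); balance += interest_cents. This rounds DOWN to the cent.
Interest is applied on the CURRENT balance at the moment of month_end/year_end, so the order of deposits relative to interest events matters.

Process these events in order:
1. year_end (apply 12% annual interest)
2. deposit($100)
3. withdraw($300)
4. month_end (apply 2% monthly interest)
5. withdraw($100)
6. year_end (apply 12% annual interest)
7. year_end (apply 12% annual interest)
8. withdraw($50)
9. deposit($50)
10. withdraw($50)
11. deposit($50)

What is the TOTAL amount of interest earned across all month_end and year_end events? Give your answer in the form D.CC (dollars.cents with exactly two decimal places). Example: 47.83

Answer: 784.70

Derivation:
After 1 (year_end (apply 12% annual interest)): balance=$2240.00 total_interest=$240.00
After 2 (deposit($100)): balance=$2340.00 total_interest=$240.00
After 3 (withdraw($300)): balance=$2040.00 total_interest=$240.00
After 4 (month_end (apply 2% monthly interest)): balance=$2080.80 total_interest=$280.80
After 5 (withdraw($100)): balance=$1980.80 total_interest=$280.80
After 6 (year_end (apply 12% annual interest)): balance=$2218.49 total_interest=$518.49
After 7 (year_end (apply 12% annual interest)): balance=$2484.70 total_interest=$784.70
After 8 (withdraw($50)): balance=$2434.70 total_interest=$784.70
After 9 (deposit($50)): balance=$2484.70 total_interest=$784.70
After 10 (withdraw($50)): balance=$2434.70 total_interest=$784.70
After 11 (deposit($50)): balance=$2484.70 total_interest=$784.70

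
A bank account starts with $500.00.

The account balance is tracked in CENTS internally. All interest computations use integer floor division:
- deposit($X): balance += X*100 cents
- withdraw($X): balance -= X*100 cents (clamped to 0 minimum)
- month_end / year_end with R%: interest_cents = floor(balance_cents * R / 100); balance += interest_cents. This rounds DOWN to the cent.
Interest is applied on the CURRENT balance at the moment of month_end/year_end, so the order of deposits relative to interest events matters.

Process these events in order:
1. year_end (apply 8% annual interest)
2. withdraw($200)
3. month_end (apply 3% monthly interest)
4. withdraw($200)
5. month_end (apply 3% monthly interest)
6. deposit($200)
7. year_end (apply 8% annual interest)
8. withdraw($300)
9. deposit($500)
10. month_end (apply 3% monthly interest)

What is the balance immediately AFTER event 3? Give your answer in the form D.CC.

Answer: 350.20

Derivation:
After 1 (year_end (apply 8% annual interest)): balance=$540.00 total_interest=$40.00
After 2 (withdraw($200)): balance=$340.00 total_interest=$40.00
After 3 (month_end (apply 3% monthly interest)): balance=$350.20 total_interest=$50.20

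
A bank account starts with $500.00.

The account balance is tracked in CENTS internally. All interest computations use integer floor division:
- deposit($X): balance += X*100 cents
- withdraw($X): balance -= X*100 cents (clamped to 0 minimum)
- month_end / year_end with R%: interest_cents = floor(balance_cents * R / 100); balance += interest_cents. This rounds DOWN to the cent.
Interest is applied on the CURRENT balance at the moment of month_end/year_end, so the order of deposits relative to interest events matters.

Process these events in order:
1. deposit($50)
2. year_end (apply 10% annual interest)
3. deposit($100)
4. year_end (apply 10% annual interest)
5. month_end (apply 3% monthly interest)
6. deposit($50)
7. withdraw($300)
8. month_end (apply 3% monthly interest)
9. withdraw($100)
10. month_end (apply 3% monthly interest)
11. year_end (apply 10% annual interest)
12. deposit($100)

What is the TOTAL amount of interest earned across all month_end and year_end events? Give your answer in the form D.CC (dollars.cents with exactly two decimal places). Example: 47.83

Answer: 227.08

Derivation:
After 1 (deposit($50)): balance=$550.00 total_interest=$0.00
After 2 (year_end (apply 10% annual interest)): balance=$605.00 total_interest=$55.00
After 3 (deposit($100)): balance=$705.00 total_interest=$55.00
After 4 (year_end (apply 10% annual interest)): balance=$775.50 total_interest=$125.50
After 5 (month_end (apply 3% monthly interest)): balance=$798.76 total_interest=$148.76
After 6 (deposit($50)): balance=$848.76 total_interest=$148.76
After 7 (withdraw($300)): balance=$548.76 total_interest=$148.76
After 8 (month_end (apply 3% monthly interest)): balance=$565.22 total_interest=$165.22
After 9 (withdraw($100)): balance=$465.22 total_interest=$165.22
After 10 (month_end (apply 3% monthly interest)): balance=$479.17 total_interest=$179.17
After 11 (year_end (apply 10% annual interest)): balance=$527.08 total_interest=$227.08
After 12 (deposit($100)): balance=$627.08 total_interest=$227.08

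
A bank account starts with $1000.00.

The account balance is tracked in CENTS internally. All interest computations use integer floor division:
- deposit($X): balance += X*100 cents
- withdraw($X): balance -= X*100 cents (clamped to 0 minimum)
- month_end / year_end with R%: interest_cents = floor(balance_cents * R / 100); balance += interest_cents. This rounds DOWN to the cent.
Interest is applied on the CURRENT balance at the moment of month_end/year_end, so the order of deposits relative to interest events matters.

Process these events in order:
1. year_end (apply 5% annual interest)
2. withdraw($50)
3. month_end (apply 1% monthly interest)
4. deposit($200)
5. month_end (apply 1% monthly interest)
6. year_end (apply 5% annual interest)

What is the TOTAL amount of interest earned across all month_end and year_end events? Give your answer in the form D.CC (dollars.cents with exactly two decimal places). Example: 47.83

Answer: 133.20

Derivation:
After 1 (year_end (apply 5% annual interest)): balance=$1050.00 total_interest=$50.00
After 2 (withdraw($50)): balance=$1000.00 total_interest=$50.00
After 3 (month_end (apply 1% monthly interest)): balance=$1010.00 total_interest=$60.00
After 4 (deposit($200)): balance=$1210.00 total_interest=$60.00
After 5 (month_end (apply 1% monthly interest)): balance=$1222.10 total_interest=$72.10
After 6 (year_end (apply 5% annual interest)): balance=$1283.20 total_interest=$133.20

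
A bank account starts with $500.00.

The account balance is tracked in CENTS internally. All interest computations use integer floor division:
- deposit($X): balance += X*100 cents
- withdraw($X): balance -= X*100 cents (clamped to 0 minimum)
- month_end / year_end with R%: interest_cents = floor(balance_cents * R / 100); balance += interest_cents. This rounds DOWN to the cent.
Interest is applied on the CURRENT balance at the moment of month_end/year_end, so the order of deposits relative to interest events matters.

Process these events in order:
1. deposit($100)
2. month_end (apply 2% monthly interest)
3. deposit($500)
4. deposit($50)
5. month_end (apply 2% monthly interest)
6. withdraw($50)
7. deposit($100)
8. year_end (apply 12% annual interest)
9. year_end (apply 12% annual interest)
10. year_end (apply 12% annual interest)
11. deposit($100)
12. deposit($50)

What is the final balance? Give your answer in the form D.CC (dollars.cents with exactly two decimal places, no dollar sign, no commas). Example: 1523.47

Answer: 1885.40

Derivation:
After 1 (deposit($100)): balance=$600.00 total_interest=$0.00
After 2 (month_end (apply 2% monthly interest)): balance=$612.00 total_interest=$12.00
After 3 (deposit($500)): balance=$1112.00 total_interest=$12.00
After 4 (deposit($50)): balance=$1162.00 total_interest=$12.00
After 5 (month_end (apply 2% monthly interest)): balance=$1185.24 total_interest=$35.24
After 6 (withdraw($50)): balance=$1135.24 total_interest=$35.24
After 7 (deposit($100)): balance=$1235.24 total_interest=$35.24
After 8 (year_end (apply 12% annual interest)): balance=$1383.46 total_interest=$183.46
After 9 (year_end (apply 12% annual interest)): balance=$1549.47 total_interest=$349.47
After 10 (year_end (apply 12% annual interest)): balance=$1735.40 total_interest=$535.40
After 11 (deposit($100)): balance=$1835.40 total_interest=$535.40
After 12 (deposit($50)): balance=$1885.40 total_interest=$535.40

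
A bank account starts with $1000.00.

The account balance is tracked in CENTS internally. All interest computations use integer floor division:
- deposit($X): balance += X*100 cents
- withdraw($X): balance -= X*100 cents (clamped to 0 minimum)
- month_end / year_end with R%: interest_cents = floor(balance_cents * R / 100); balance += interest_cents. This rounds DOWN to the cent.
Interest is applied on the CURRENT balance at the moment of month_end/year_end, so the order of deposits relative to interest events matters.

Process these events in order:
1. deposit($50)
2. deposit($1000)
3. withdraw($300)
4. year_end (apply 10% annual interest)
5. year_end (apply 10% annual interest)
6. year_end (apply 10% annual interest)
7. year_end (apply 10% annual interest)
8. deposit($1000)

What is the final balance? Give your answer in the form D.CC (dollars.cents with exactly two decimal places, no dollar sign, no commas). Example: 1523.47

After 1 (deposit($50)): balance=$1050.00 total_interest=$0.00
After 2 (deposit($1000)): balance=$2050.00 total_interest=$0.00
After 3 (withdraw($300)): balance=$1750.00 total_interest=$0.00
After 4 (year_end (apply 10% annual interest)): balance=$1925.00 total_interest=$175.00
After 5 (year_end (apply 10% annual interest)): balance=$2117.50 total_interest=$367.50
After 6 (year_end (apply 10% annual interest)): balance=$2329.25 total_interest=$579.25
After 7 (year_end (apply 10% annual interest)): balance=$2562.17 total_interest=$812.17
After 8 (deposit($1000)): balance=$3562.17 total_interest=$812.17

Answer: 3562.17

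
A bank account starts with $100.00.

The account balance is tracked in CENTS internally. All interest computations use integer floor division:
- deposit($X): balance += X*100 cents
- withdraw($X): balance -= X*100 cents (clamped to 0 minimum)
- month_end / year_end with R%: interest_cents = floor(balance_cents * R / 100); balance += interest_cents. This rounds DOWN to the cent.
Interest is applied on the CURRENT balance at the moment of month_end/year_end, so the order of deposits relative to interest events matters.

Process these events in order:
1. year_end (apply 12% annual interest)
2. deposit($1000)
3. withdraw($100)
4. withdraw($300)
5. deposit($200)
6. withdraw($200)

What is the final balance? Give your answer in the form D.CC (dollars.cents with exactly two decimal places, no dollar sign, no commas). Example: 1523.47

Answer: 712.00

Derivation:
After 1 (year_end (apply 12% annual interest)): balance=$112.00 total_interest=$12.00
After 2 (deposit($1000)): balance=$1112.00 total_interest=$12.00
After 3 (withdraw($100)): balance=$1012.00 total_interest=$12.00
After 4 (withdraw($300)): balance=$712.00 total_interest=$12.00
After 5 (deposit($200)): balance=$912.00 total_interest=$12.00
After 6 (withdraw($200)): balance=$712.00 total_interest=$12.00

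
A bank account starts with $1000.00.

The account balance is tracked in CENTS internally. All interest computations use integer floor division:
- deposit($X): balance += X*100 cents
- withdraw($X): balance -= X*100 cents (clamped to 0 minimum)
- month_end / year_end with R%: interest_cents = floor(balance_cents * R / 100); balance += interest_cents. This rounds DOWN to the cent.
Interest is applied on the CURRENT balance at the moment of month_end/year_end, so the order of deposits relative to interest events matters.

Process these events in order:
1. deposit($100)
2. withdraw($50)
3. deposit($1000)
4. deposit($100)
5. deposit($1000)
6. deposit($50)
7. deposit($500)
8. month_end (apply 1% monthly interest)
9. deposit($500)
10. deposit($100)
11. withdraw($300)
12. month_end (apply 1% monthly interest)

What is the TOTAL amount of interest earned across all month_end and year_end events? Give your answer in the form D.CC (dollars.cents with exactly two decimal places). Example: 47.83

Answer: 77.37

Derivation:
After 1 (deposit($100)): balance=$1100.00 total_interest=$0.00
After 2 (withdraw($50)): balance=$1050.00 total_interest=$0.00
After 3 (deposit($1000)): balance=$2050.00 total_interest=$0.00
After 4 (deposit($100)): balance=$2150.00 total_interest=$0.00
After 5 (deposit($1000)): balance=$3150.00 total_interest=$0.00
After 6 (deposit($50)): balance=$3200.00 total_interest=$0.00
After 7 (deposit($500)): balance=$3700.00 total_interest=$0.00
After 8 (month_end (apply 1% monthly interest)): balance=$3737.00 total_interest=$37.00
After 9 (deposit($500)): balance=$4237.00 total_interest=$37.00
After 10 (deposit($100)): balance=$4337.00 total_interest=$37.00
After 11 (withdraw($300)): balance=$4037.00 total_interest=$37.00
After 12 (month_end (apply 1% monthly interest)): balance=$4077.37 total_interest=$77.37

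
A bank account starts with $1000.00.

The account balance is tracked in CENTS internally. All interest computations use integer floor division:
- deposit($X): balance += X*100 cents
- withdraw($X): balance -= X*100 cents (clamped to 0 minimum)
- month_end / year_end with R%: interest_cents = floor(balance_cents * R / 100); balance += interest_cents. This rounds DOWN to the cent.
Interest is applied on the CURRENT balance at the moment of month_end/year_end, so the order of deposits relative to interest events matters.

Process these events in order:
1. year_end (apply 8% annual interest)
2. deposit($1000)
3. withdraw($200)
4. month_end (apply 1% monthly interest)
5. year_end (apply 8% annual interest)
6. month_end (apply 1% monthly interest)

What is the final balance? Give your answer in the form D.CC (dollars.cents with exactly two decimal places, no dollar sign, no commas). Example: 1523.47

Answer: 2071.20

Derivation:
After 1 (year_end (apply 8% annual interest)): balance=$1080.00 total_interest=$80.00
After 2 (deposit($1000)): balance=$2080.00 total_interest=$80.00
After 3 (withdraw($200)): balance=$1880.00 total_interest=$80.00
After 4 (month_end (apply 1% monthly interest)): balance=$1898.80 total_interest=$98.80
After 5 (year_end (apply 8% annual interest)): balance=$2050.70 total_interest=$250.70
After 6 (month_end (apply 1% monthly interest)): balance=$2071.20 total_interest=$271.20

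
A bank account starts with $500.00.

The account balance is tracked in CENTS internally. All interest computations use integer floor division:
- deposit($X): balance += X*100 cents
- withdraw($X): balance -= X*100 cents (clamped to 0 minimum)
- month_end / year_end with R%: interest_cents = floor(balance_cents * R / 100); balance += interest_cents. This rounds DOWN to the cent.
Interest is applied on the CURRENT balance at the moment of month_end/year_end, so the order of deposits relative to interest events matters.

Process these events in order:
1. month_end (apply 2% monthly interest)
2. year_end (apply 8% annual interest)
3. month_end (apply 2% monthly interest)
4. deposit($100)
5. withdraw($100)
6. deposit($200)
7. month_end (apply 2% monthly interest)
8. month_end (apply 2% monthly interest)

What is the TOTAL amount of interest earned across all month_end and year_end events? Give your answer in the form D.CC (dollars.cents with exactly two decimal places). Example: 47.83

After 1 (month_end (apply 2% monthly interest)): balance=$510.00 total_interest=$10.00
After 2 (year_end (apply 8% annual interest)): balance=$550.80 total_interest=$50.80
After 3 (month_end (apply 2% monthly interest)): balance=$561.81 total_interest=$61.81
After 4 (deposit($100)): balance=$661.81 total_interest=$61.81
After 5 (withdraw($100)): balance=$561.81 total_interest=$61.81
After 6 (deposit($200)): balance=$761.81 total_interest=$61.81
After 7 (month_end (apply 2% monthly interest)): balance=$777.04 total_interest=$77.04
After 8 (month_end (apply 2% monthly interest)): balance=$792.58 total_interest=$92.58

Answer: 92.58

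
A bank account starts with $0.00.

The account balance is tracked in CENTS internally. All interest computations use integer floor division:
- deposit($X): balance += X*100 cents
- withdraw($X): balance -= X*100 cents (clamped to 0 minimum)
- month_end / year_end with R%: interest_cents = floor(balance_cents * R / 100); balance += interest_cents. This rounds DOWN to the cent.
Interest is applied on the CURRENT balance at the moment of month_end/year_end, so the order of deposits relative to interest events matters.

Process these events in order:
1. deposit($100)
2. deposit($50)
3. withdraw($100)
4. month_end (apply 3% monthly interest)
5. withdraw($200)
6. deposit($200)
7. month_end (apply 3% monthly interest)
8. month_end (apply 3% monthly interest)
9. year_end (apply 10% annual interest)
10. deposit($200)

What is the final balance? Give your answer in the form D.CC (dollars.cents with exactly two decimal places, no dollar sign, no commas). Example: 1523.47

After 1 (deposit($100)): balance=$100.00 total_interest=$0.00
After 2 (deposit($50)): balance=$150.00 total_interest=$0.00
After 3 (withdraw($100)): balance=$50.00 total_interest=$0.00
After 4 (month_end (apply 3% monthly interest)): balance=$51.50 total_interest=$1.50
After 5 (withdraw($200)): balance=$0.00 total_interest=$1.50
After 6 (deposit($200)): balance=$200.00 total_interest=$1.50
After 7 (month_end (apply 3% monthly interest)): balance=$206.00 total_interest=$7.50
After 8 (month_end (apply 3% monthly interest)): balance=$212.18 total_interest=$13.68
After 9 (year_end (apply 10% annual interest)): balance=$233.39 total_interest=$34.89
After 10 (deposit($200)): balance=$433.39 total_interest=$34.89

Answer: 433.39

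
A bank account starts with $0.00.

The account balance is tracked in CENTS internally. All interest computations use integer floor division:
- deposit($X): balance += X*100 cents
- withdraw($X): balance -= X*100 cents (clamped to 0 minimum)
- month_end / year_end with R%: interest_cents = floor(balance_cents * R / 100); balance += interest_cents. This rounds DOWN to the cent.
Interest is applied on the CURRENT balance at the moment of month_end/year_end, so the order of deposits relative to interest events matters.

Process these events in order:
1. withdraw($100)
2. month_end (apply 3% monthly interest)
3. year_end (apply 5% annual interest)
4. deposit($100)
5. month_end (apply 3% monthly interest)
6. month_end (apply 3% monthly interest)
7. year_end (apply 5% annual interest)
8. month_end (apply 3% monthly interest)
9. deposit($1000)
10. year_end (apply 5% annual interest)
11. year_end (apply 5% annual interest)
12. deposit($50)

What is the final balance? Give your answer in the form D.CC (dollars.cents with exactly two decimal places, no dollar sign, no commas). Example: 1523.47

Answer: 1278.98

Derivation:
After 1 (withdraw($100)): balance=$0.00 total_interest=$0.00
After 2 (month_end (apply 3% monthly interest)): balance=$0.00 total_interest=$0.00
After 3 (year_end (apply 5% annual interest)): balance=$0.00 total_interest=$0.00
After 4 (deposit($100)): balance=$100.00 total_interest=$0.00
After 5 (month_end (apply 3% monthly interest)): balance=$103.00 total_interest=$3.00
After 6 (month_end (apply 3% monthly interest)): balance=$106.09 total_interest=$6.09
After 7 (year_end (apply 5% annual interest)): balance=$111.39 total_interest=$11.39
After 8 (month_end (apply 3% monthly interest)): balance=$114.73 total_interest=$14.73
After 9 (deposit($1000)): balance=$1114.73 total_interest=$14.73
After 10 (year_end (apply 5% annual interest)): balance=$1170.46 total_interest=$70.46
After 11 (year_end (apply 5% annual interest)): balance=$1228.98 total_interest=$128.98
After 12 (deposit($50)): balance=$1278.98 total_interest=$128.98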